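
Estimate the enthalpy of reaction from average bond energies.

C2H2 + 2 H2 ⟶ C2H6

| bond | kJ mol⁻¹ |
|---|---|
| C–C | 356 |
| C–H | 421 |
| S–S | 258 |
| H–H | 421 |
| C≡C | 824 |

Bonds broken (reactants):
  C≡C: 1 × 824 = 824
  C–H: 2 × 421 = 842
  H–H: 2 × 421 = 842
  Σ(broken) = 2508 kJ
Bonds formed (products):
  C–C: 1 × 356 = 356
  C–H: 6 × 421 = 2526
  Σ(formed) = 2882 kJ
ΔH = Σ(broken) − Σ(formed) = 2508 − 2882 = −374 kJ

ΔH ≈ −374 kJ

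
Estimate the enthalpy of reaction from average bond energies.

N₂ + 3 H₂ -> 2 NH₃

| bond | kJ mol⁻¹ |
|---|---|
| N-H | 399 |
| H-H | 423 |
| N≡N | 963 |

ΔH ≈ −162 kJ

Bonds broken (reactants):
  H-H: 3 × 423 = 1269
  N≡N: 1 × 963 = 963
  Σ(broken) = 2232 kJ
Bonds formed (products):
  N-H: 6 × 399 = 2394
  Σ(formed) = 2394 kJ
ΔH = Σ(broken) − Σ(formed) = 2232 − 2394 = −162 kJ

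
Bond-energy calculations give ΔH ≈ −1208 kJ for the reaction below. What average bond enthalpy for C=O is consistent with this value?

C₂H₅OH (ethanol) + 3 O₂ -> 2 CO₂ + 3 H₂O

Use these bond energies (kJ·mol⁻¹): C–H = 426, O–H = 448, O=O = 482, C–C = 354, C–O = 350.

Let D be the C=O bond energy.
Σ(broken) = 1×354 + 5×426 + 1×350 + 1×448 + 3×482 = 4728
Σ(formed) = 4×D + 6×448 = 2688 + 4D
ΔH = Σ(broken) − Σ(formed) = (4728) − (2688 + 4D) = +2040 − 4D
Setting this equal to −1208 kJ gives 4D = 3248, so D = 812 kJ/mol.

D(C=O) ≈ 812 kJ/mol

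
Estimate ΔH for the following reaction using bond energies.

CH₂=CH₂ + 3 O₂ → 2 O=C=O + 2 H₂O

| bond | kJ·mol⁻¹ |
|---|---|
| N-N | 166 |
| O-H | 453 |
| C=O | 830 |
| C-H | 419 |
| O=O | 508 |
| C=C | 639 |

Bonds broken (reactants):
  C-H: 4 × 419 = 1676
  C=C: 1 × 639 = 639
  O=O: 3 × 508 = 1524
  Σ(broken) = 3839 kJ
Bonds formed (products):
  C=O: 4 × 830 = 3320
  O-H: 4 × 453 = 1812
  Σ(formed) = 5132 kJ
ΔH = Σ(broken) − Σ(formed) = 3839 − 5132 = −1293 kJ

ΔH ≈ −1293 kJ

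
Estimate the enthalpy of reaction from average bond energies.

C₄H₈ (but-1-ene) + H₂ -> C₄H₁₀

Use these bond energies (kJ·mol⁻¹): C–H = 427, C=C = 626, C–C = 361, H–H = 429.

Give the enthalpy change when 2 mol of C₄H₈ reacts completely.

ΔH = −320 kJ

Bonds broken (reactants):
  C–C: 2 × 361 = 722
  C–H: 8 × 427 = 3416
  C=C: 1 × 626 = 626
  H–H: 1 × 429 = 429
  Σ(broken) = 5193 kJ
Bonds formed (products):
  C–C: 3 × 361 = 1083
  C–H: 10 × 427 = 4270
  Σ(formed) = 5353 kJ
ΔH = Σ(broken) − Σ(formed) = 5193 − 5353 = −160 kJ
For 2× the reaction as written: 2 × (−160) = −320 kJ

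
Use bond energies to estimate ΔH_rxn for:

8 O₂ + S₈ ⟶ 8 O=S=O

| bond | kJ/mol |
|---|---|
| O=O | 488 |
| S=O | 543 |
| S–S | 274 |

ΔH ≈ −2592 kJ

Bonds broken (reactants):
  O=O: 8 × 488 = 3904
  S–S: 8 × 274 = 2192
  Σ(broken) = 6096 kJ
Bonds formed (products):
  S=O: 16 × 543 = 8688
  Σ(formed) = 8688 kJ
ΔH = Σ(broken) − Σ(formed) = 6096 − 8688 = −2592 kJ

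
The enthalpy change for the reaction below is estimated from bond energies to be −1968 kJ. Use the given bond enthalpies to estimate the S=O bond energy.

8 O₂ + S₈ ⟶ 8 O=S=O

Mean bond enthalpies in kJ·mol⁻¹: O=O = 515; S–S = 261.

Let D be the S=O bond energy.
Σ(broken) = 8×515 + 8×261 = 6208
Σ(formed) = 16×D = 16D
ΔH = Σ(broken) − Σ(formed) = (6208) − (16D) = +6208 − 16D
Setting this equal to −1968 kJ gives 16D = 8176, so D = 511 kJ/mol.

D(S=O) ≈ 511 kJ/mol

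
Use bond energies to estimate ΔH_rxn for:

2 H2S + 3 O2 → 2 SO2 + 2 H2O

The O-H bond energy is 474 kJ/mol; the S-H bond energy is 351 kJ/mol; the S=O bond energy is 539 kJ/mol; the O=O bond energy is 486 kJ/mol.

ΔH ≈ −1190 kJ

Bonds broken (reactants):
  O=O: 3 × 486 = 1458
  S-H: 4 × 351 = 1404
  Σ(broken) = 2862 kJ
Bonds formed (products):
  O-H: 4 × 474 = 1896
  S=O: 4 × 539 = 2156
  Σ(formed) = 4052 kJ
ΔH = Σ(broken) − Σ(formed) = 2862 − 4052 = −1190 kJ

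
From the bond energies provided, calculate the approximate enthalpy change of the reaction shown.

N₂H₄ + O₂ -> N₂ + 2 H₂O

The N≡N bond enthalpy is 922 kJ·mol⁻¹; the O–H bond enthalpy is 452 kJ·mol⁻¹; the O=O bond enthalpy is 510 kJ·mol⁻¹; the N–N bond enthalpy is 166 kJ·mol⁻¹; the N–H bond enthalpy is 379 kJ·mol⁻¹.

ΔH ≈ −538 kJ

Bonds broken (reactants):
  N–H: 4 × 379 = 1516
  N–N: 1 × 166 = 166
  O=O: 1 × 510 = 510
  Σ(broken) = 2192 kJ
Bonds formed (products):
  N≡N: 1 × 922 = 922
  O–H: 4 × 452 = 1808
  Σ(formed) = 2730 kJ
ΔH = Σ(broken) − Σ(formed) = 2192 − 2730 = −538 kJ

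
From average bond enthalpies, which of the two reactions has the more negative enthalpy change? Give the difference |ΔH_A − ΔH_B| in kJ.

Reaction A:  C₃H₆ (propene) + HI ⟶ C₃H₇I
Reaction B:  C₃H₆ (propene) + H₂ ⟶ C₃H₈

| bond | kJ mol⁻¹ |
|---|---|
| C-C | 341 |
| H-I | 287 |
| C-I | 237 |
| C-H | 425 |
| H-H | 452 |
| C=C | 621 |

Reaction A:
  Bonds broken (reactants):
    C-C: 1 × 341 = 341
    C-H: 6 × 425 = 2550
    C=C: 1 × 621 = 621
    H-I: 1 × 287 = 287
    Σ(broken) = 3799 kJ
  Bonds formed (products):
    C-C: 2 × 341 = 682
    C-H: 7 × 425 = 2975
    C-I: 1 × 237 = 237
    Σ(formed) = 3894 kJ
  ΔH_A = 3799 − 3894 = −95 kJ
Reaction B:
  Bonds broken (reactants):
    C-C: 1 × 341 = 341
    C-H: 6 × 425 = 2550
    C=C: 1 × 621 = 621
    H-H: 1 × 452 = 452
    Σ(broken) = 3964 kJ
  Bonds formed (products):
    C-C: 2 × 341 = 682
    C-H: 8 × 425 = 3400
    Σ(formed) = 4082 kJ
  ΔH_B = 3964 − 4082 = −118 kJ
ΔH_A − ΔH_B = +23 kJ, so reaction B has the more negative ΔH; |ΔH_A − ΔH_B| = 23 kJ.

Reaction B, by 23 kJ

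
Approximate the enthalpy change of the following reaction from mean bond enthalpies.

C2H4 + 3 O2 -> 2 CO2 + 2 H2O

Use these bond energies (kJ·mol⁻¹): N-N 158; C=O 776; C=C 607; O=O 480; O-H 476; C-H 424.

ΔH ≈ −1265 kJ

Bonds broken (reactants):
  C-H: 4 × 424 = 1696
  C=C: 1 × 607 = 607
  O=O: 3 × 480 = 1440
  Σ(broken) = 3743 kJ
Bonds formed (products):
  C=O: 4 × 776 = 3104
  O-H: 4 × 476 = 1904
  Σ(formed) = 5008 kJ
ΔH = Σ(broken) − Σ(formed) = 3743 − 5008 = −1265 kJ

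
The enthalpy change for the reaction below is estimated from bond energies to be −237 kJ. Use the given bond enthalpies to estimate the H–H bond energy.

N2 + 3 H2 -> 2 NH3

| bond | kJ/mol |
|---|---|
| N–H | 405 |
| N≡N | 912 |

Let D be the H–H bond energy.
Σ(broken) = 3×D + 1×912 = 912 + 3D
Σ(formed) = 6×405 = 2430
ΔH = Σ(broken) − Σ(formed) = (912 + 3D) − (2430) = −1518 + 3D
Setting this equal to −237 kJ gives 3D = 1281, so D = 427 kJ/mol.

D(H–H) ≈ 427 kJ/mol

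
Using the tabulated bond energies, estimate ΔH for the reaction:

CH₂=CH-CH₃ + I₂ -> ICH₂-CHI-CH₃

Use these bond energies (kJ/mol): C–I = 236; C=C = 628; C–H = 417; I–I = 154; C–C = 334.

ΔH ≈ −24 kJ

Bonds broken (reactants):
  C–C: 1 × 334 = 334
  C–H: 6 × 417 = 2502
  C=C: 1 × 628 = 628
  I–I: 1 × 154 = 154
  Σ(broken) = 3618 kJ
Bonds formed (products):
  C–C: 2 × 334 = 668
  C–H: 6 × 417 = 2502
  C–I: 2 × 236 = 472
  Σ(formed) = 3642 kJ
ΔH = Σ(broken) − Σ(formed) = 3618 − 3642 = −24 kJ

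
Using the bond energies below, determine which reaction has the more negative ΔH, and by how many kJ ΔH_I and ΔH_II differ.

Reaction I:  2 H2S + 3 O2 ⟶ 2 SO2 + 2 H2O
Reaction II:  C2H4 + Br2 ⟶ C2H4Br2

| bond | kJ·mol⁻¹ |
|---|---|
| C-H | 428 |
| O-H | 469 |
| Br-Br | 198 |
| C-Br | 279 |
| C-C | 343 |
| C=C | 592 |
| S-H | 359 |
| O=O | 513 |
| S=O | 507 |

Reaction I, by 818 kJ

Reaction I:
  Bonds broken (reactants):
    O=O: 3 × 513 = 1539
    S-H: 4 × 359 = 1436
    Σ(broken) = 2975 kJ
  Bonds formed (products):
    O-H: 4 × 469 = 1876
    S=O: 4 × 507 = 2028
    Σ(formed) = 3904 kJ
  ΔH_I = 2975 − 3904 = −929 kJ
Reaction II:
  Bonds broken (reactants):
    Br-Br: 1 × 198 = 198
    C-H: 4 × 428 = 1712
    C=C: 1 × 592 = 592
    Σ(broken) = 2502 kJ
  Bonds formed (products):
    C-Br: 2 × 279 = 558
    C-C: 1 × 343 = 343
    C-H: 4 × 428 = 1712
    Σ(formed) = 2613 kJ
  ΔH_II = 2502 − 2613 = −111 kJ
ΔH_I − ΔH_II = −818 kJ, so reaction I has the more negative ΔH; |ΔH_I − ΔH_II| = 818 kJ.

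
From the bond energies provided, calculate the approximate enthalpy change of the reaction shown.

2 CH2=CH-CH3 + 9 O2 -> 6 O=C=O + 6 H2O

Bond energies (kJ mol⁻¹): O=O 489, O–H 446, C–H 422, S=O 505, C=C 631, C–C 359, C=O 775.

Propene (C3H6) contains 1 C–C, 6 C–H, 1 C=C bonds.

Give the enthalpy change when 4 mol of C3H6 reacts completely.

Bonds broken (reactants):
  C–C: 2 × 359 = 718
  C–H: 12 × 422 = 5064
  C=C: 2 × 631 = 1262
  O=O: 9 × 489 = 4401
  Σ(broken) = 11445 kJ
Bonds formed (products):
  C=O: 12 × 775 = 9300
  O–H: 12 × 446 = 5352
  Σ(formed) = 14652 kJ
ΔH = Σ(broken) − Σ(formed) = 11445 − 14652 = −3207 kJ
For 2× the reaction as written: 2 × (−3207) = −6414 kJ

ΔH = −6414 kJ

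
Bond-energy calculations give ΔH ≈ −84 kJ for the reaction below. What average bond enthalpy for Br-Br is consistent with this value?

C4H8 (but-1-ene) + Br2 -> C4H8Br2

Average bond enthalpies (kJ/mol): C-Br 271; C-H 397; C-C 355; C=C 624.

Let D be the Br-Br bond energy.
Σ(broken) = 1×D + 2×355 + 8×397 + 1×624 = 4510 + D
Σ(formed) = 2×271 + 3×355 + 8×397 = 4783
ΔH = Σ(broken) − Σ(formed) = (4510 + D) − (4783) = −273 + D
Setting this equal to −84 kJ gives D = 189 kJ/mol.

D(Br-Br) ≈ 189 kJ/mol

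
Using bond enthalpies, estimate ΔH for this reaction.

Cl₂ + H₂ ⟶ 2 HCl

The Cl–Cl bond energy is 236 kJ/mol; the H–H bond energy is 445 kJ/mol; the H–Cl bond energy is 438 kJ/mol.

ΔH ≈ −195 kJ

Bonds broken (reactants):
  Cl–Cl: 1 × 236 = 236
  H–H: 1 × 445 = 445
  Σ(broken) = 681 kJ
Bonds formed (products):
  H–Cl: 2 × 438 = 876
  Σ(formed) = 876 kJ
ΔH = Σ(broken) − Σ(formed) = 681 − 876 = −195 kJ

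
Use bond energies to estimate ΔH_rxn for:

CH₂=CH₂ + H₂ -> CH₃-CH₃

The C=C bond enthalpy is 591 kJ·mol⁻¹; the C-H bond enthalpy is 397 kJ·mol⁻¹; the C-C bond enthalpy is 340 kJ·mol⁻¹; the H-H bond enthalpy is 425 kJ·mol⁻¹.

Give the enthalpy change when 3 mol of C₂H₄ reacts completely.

Bonds broken (reactants):
  C-H: 4 × 397 = 1588
  C=C: 1 × 591 = 591
  H-H: 1 × 425 = 425
  Σ(broken) = 2604 kJ
Bonds formed (products):
  C-C: 1 × 340 = 340
  C-H: 6 × 397 = 2382
  Σ(formed) = 2722 kJ
ΔH = Σ(broken) − Σ(formed) = 2604 − 2722 = −118 kJ
For 3× the reaction as written: 3 × (−118) = −354 kJ

ΔH = −354 kJ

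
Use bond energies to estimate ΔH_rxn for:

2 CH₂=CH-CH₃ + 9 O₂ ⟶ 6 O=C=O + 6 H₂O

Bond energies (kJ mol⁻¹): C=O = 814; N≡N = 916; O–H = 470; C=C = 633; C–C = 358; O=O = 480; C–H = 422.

Bonds broken (reactants):
  C–C: 2 × 358 = 716
  C–H: 12 × 422 = 5064
  C=C: 2 × 633 = 1266
  O=O: 9 × 480 = 4320
  Σ(broken) = 11366 kJ
Bonds formed (products):
  C=O: 12 × 814 = 9768
  O–H: 12 × 470 = 5640
  Σ(formed) = 15408 kJ
ΔH = Σ(broken) − Σ(formed) = 11366 − 15408 = −4042 kJ

ΔH ≈ −4042 kJ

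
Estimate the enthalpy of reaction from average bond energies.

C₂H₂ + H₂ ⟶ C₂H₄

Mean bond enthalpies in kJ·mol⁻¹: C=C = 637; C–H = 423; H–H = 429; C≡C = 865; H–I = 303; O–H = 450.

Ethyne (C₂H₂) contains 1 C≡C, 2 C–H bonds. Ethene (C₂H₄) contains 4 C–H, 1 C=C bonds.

Bonds broken (reactants):
  C≡C: 1 × 865 = 865
  C–H: 2 × 423 = 846
  H–H: 1 × 429 = 429
  Σ(broken) = 2140 kJ
Bonds formed (products):
  C–H: 4 × 423 = 1692
  C=C: 1 × 637 = 637
  Σ(formed) = 2329 kJ
ΔH = Σ(broken) − Σ(formed) = 2140 − 2329 = −189 kJ

ΔH ≈ −189 kJ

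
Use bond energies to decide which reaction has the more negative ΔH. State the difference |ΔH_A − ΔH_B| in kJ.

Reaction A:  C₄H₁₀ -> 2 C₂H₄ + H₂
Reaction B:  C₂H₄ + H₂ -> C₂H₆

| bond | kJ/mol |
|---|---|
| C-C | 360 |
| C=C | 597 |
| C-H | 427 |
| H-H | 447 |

Reaction A:
  Bonds broken (reactants):
    C-C: 3 × 360 = 1080
    C-H: 10 × 427 = 4270
    Σ(broken) = 5350 kJ
  Bonds formed (products):
    C-H: 8 × 427 = 3416
    C=C: 2 × 597 = 1194
    H-H: 1 × 447 = 447
    Σ(formed) = 5057 kJ
  ΔH_A = 5350 − 5057 = +293 kJ
Reaction B:
  Bonds broken (reactants):
    C-H: 4 × 427 = 1708
    C=C: 1 × 597 = 597
    H-H: 1 × 447 = 447
    Σ(broken) = 2752 kJ
  Bonds formed (products):
    C-C: 1 × 360 = 360
    C-H: 6 × 427 = 2562
    Σ(formed) = 2922 kJ
  ΔH_B = 2752 − 2922 = −170 kJ
ΔH_A − ΔH_B = +463 kJ, so reaction B has the more negative ΔH; |ΔH_A − ΔH_B| = 463 kJ.

Reaction B, by 463 kJ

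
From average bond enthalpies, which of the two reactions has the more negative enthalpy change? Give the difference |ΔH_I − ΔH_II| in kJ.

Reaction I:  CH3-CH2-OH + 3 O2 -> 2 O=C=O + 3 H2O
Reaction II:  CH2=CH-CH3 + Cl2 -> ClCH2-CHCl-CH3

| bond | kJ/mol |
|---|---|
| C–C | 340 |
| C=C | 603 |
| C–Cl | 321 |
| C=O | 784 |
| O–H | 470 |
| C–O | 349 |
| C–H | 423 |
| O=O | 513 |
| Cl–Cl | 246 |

Reaction I, by 1010 kJ

Reaction I:
  Bonds broken (reactants):
    C–C: 1 × 340 = 340
    C–H: 5 × 423 = 2115
    C–O: 1 × 349 = 349
    O–H: 1 × 470 = 470
    O=O: 3 × 513 = 1539
    Σ(broken) = 4813 kJ
  Bonds formed (products):
    C=O: 4 × 784 = 3136
    O–H: 6 × 470 = 2820
    Σ(formed) = 5956 kJ
  ΔH_I = 4813 − 5956 = −1143 kJ
Reaction II:
  Bonds broken (reactants):
    C–C: 1 × 340 = 340
    C–H: 6 × 423 = 2538
    C=C: 1 × 603 = 603
    Cl–Cl: 1 × 246 = 246
    Σ(broken) = 3727 kJ
  Bonds formed (products):
    C–C: 2 × 340 = 680
    C–Cl: 2 × 321 = 642
    C–H: 6 × 423 = 2538
    Σ(formed) = 3860 kJ
  ΔH_II = 3727 − 3860 = −133 kJ
ΔH_I − ΔH_II = −1010 kJ, so reaction I has the more negative ΔH; |ΔH_I − ΔH_II| = 1010 kJ.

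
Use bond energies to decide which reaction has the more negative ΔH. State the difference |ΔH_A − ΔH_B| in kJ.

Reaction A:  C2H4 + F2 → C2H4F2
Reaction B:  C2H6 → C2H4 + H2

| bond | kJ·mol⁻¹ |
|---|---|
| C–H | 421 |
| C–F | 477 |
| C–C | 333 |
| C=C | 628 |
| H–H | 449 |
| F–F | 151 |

Reaction A, by 606 kJ

Reaction A:
  Bonds broken (reactants):
    C–H: 4 × 421 = 1684
    C=C: 1 × 628 = 628
    F–F: 1 × 151 = 151
    Σ(broken) = 2463 kJ
  Bonds formed (products):
    C–C: 1 × 333 = 333
    C–F: 2 × 477 = 954
    C–H: 4 × 421 = 1684
    Σ(formed) = 2971 kJ
  ΔH_A = 2463 − 2971 = −508 kJ
Reaction B:
  Bonds broken (reactants):
    C–C: 1 × 333 = 333
    C–H: 6 × 421 = 2526
    Σ(broken) = 2859 kJ
  Bonds formed (products):
    C–H: 4 × 421 = 1684
    C=C: 1 × 628 = 628
    H–H: 1 × 449 = 449
    Σ(formed) = 2761 kJ
  ΔH_B = 2859 − 2761 = +98 kJ
ΔH_A − ΔH_B = −606 kJ, so reaction A has the more negative ΔH; |ΔH_A − ΔH_B| = 606 kJ.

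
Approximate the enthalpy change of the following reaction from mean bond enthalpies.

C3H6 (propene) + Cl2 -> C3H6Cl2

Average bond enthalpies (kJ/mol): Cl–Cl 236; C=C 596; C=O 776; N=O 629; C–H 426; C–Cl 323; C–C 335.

Bonds broken (reactants):
  C–C: 1 × 335 = 335
  C–H: 6 × 426 = 2556
  C=C: 1 × 596 = 596
  Cl–Cl: 1 × 236 = 236
  Σ(broken) = 3723 kJ
Bonds formed (products):
  C–C: 2 × 335 = 670
  C–Cl: 2 × 323 = 646
  C–H: 6 × 426 = 2556
  Σ(formed) = 3872 kJ
ΔH = Σ(broken) − Σ(formed) = 3723 − 3872 = −149 kJ

ΔH ≈ −149 kJ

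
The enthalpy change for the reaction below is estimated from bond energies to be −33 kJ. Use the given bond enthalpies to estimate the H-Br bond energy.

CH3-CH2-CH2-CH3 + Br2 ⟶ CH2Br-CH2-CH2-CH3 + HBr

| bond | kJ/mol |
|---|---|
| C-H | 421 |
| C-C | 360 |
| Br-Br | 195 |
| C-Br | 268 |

D(H-Br) ≈ 381 kJ/mol

Let D be the H-Br bond energy.
Σ(broken) = 1×195 + 3×360 + 10×421 = 5485
Σ(formed) = 1×268 + 3×360 + 9×421 + 1×D = 5137 + D
ΔH = Σ(broken) − Σ(formed) = (5485) − (5137 + D) = +348 − D
Setting this equal to −33 kJ gives D = 381 kJ/mol.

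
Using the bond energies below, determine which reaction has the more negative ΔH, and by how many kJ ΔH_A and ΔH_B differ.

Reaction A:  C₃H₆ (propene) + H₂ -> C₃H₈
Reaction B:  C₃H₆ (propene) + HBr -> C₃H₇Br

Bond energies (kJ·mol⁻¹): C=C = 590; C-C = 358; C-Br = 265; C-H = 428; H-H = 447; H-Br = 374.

Reaction A:
  Bonds broken (reactants):
    C-C: 1 × 358 = 358
    C-H: 6 × 428 = 2568
    C=C: 1 × 590 = 590
    H-H: 1 × 447 = 447
    Σ(broken) = 3963 kJ
  Bonds formed (products):
    C-C: 2 × 358 = 716
    C-H: 8 × 428 = 3424
    Σ(formed) = 4140 kJ
  ΔH_A = 3963 − 4140 = −177 kJ
Reaction B:
  Bonds broken (reactants):
    C-C: 1 × 358 = 358
    C-H: 6 × 428 = 2568
    C=C: 1 × 590 = 590
    H-Br: 1 × 374 = 374
    Σ(broken) = 3890 kJ
  Bonds formed (products):
    C-Br: 1 × 265 = 265
    C-C: 2 × 358 = 716
    C-H: 7 × 428 = 2996
    Σ(formed) = 3977 kJ
  ΔH_B = 3890 − 3977 = −87 kJ
ΔH_A − ΔH_B = −90 kJ, so reaction A has the more negative ΔH; |ΔH_A − ΔH_B| = 90 kJ.

Reaction A, by 90 kJ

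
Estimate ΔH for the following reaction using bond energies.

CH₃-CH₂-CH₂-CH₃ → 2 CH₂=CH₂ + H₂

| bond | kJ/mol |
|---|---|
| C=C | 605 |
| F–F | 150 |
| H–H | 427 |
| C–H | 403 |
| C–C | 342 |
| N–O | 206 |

ΔH ≈ +195 kJ

Bonds broken (reactants):
  C–C: 3 × 342 = 1026
  C–H: 10 × 403 = 4030
  Σ(broken) = 5056 kJ
Bonds formed (products):
  C–H: 8 × 403 = 3224
  C=C: 2 × 605 = 1210
  H–H: 1 × 427 = 427
  Σ(formed) = 4861 kJ
ΔH = Σ(broken) − Σ(formed) = 5056 − 4861 = +195 kJ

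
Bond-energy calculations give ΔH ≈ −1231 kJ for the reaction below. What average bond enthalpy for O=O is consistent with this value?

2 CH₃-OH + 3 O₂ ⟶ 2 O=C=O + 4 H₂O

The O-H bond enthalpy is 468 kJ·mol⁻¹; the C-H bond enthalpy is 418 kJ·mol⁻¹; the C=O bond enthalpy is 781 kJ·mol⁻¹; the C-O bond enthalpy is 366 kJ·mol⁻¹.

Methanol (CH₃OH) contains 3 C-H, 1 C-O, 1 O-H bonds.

D(O=O) ≈ 487 kJ/mol

Let D be the O=O bond energy.
Σ(broken) = 6×418 + 2×366 + 2×468 + 3×D = 4176 + 3D
Σ(formed) = 4×781 + 8×468 = 6868
ΔH = Σ(broken) − Σ(formed) = (4176 + 3D) − (6868) = −2692 + 3D
Setting this equal to −1231 kJ gives 3D = 1461, so D = 487 kJ/mol.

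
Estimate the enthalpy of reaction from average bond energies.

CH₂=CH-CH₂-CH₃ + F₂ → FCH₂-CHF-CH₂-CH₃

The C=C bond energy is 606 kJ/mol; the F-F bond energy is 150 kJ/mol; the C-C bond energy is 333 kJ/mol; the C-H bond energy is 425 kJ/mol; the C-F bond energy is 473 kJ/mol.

Bonds broken (reactants):
  C-C: 2 × 333 = 666
  C-H: 8 × 425 = 3400
  C=C: 1 × 606 = 606
  F-F: 1 × 150 = 150
  Σ(broken) = 4822 kJ
Bonds formed (products):
  C-C: 3 × 333 = 999
  C-F: 2 × 473 = 946
  C-H: 8 × 425 = 3400
  Σ(formed) = 5345 kJ
ΔH = Σ(broken) − Σ(formed) = 4822 − 5345 = −523 kJ

ΔH ≈ −523 kJ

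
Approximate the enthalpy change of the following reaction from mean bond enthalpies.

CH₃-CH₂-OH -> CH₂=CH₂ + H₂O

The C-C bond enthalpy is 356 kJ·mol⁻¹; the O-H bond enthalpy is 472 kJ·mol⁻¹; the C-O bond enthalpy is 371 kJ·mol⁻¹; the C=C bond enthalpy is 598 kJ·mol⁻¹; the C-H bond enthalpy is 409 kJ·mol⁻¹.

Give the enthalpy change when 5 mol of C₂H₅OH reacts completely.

Bonds broken (reactants):
  C-C: 1 × 356 = 356
  C-H: 5 × 409 = 2045
  C-O: 1 × 371 = 371
  O-H: 1 × 472 = 472
  Σ(broken) = 3244 kJ
Bonds formed (products):
  C-H: 4 × 409 = 1636
  C=C: 1 × 598 = 598
  O-H: 2 × 472 = 944
  Σ(formed) = 3178 kJ
ΔH = Σ(broken) − Σ(formed) = 3244 − 3178 = +66 kJ
For 5× the reaction as written: 5 × (+66) = +330 kJ

ΔH = +330 kJ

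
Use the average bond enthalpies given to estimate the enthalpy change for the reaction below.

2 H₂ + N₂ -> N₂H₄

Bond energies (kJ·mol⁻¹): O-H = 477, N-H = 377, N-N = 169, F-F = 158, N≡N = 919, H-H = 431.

ΔH ≈ +104 kJ

Bonds broken (reactants):
  H-H: 2 × 431 = 862
  N≡N: 1 × 919 = 919
  Σ(broken) = 1781 kJ
Bonds formed (products):
  N-H: 4 × 377 = 1508
  N-N: 1 × 169 = 169
  Σ(formed) = 1677 kJ
ΔH = Σ(broken) − Σ(formed) = 1781 − 1677 = +104 kJ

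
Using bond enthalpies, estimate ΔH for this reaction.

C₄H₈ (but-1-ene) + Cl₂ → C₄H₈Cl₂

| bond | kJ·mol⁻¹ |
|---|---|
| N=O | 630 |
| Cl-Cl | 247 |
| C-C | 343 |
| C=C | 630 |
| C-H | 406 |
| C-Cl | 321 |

Bonds broken (reactants):
  C-C: 2 × 343 = 686
  C-H: 8 × 406 = 3248
  C=C: 1 × 630 = 630
  Cl-Cl: 1 × 247 = 247
  Σ(broken) = 4811 kJ
Bonds formed (products):
  C-C: 3 × 343 = 1029
  C-Cl: 2 × 321 = 642
  C-H: 8 × 406 = 3248
  Σ(formed) = 4919 kJ
ΔH = Σ(broken) − Σ(formed) = 4811 − 4919 = −108 kJ

ΔH ≈ −108 kJ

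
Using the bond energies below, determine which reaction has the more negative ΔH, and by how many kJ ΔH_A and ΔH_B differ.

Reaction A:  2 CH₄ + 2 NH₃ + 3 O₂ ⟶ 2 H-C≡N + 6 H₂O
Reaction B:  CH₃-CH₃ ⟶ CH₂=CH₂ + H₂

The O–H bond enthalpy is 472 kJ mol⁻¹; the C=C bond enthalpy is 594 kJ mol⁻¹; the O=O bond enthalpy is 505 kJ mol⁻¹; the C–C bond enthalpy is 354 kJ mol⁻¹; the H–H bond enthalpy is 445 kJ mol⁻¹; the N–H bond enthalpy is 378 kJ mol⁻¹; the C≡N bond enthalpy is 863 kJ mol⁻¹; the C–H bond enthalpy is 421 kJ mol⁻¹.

Reaction A, by 1238 kJ

Reaction A:
  Bonds broken (reactants):
    C–H: 8 × 421 = 3368
    N–H: 6 × 378 = 2268
    O=O: 3 × 505 = 1515
    Σ(broken) = 7151 kJ
  Bonds formed (products):
    C≡N: 2 × 863 = 1726
    C–H: 2 × 421 = 842
    O–H: 12 × 472 = 5664
    Σ(formed) = 8232 kJ
  ΔH_A = 7151 − 8232 = −1081 kJ
Reaction B:
  Bonds broken (reactants):
    C–C: 1 × 354 = 354
    C–H: 6 × 421 = 2526
    Σ(broken) = 2880 kJ
  Bonds formed (products):
    C–H: 4 × 421 = 1684
    C=C: 1 × 594 = 594
    H–H: 1 × 445 = 445
    Σ(formed) = 2723 kJ
  ΔH_B = 2880 − 2723 = +157 kJ
ΔH_A − ΔH_B = −1238 kJ, so reaction A has the more negative ΔH; |ΔH_A − ΔH_B| = 1238 kJ.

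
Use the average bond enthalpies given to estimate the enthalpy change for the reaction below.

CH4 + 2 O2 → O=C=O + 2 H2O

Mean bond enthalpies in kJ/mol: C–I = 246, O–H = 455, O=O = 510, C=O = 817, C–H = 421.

Bonds broken (reactants):
  C–H: 4 × 421 = 1684
  O=O: 2 × 510 = 1020
  Σ(broken) = 2704 kJ
Bonds formed (products):
  C=O: 2 × 817 = 1634
  O–H: 4 × 455 = 1820
  Σ(formed) = 3454 kJ
ΔH = Σ(broken) − Σ(formed) = 2704 − 3454 = −750 kJ

ΔH ≈ −750 kJ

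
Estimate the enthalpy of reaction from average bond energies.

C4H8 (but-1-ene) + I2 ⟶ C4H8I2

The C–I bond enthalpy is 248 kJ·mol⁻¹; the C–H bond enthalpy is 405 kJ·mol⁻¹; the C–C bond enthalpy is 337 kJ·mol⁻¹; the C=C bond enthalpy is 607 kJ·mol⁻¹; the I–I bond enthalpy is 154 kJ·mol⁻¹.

ΔH ≈ −72 kJ

Bonds broken (reactants):
  C–C: 2 × 337 = 674
  C–H: 8 × 405 = 3240
  C=C: 1 × 607 = 607
  I–I: 1 × 154 = 154
  Σ(broken) = 4675 kJ
Bonds formed (products):
  C–C: 3 × 337 = 1011
  C–H: 8 × 405 = 3240
  C–I: 2 × 248 = 496
  Σ(formed) = 4747 kJ
ΔH = Σ(broken) − Σ(formed) = 4675 − 4747 = −72 kJ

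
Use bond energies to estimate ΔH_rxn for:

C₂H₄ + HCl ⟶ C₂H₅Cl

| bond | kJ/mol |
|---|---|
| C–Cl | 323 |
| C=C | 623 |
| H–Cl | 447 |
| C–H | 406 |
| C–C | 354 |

ΔH ≈ −13 kJ

Bonds broken (reactants):
  C–H: 4 × 406 = 1624
  C=C: 1 × 623 = 623
  H–Cl: 1 × 447 = 447
  Σ(broken) = 2694 kJ
Bonds formed (products):
  C–C: 1 × 354 = 354
  C–Cl: 1 × 323 = 323
  C–H: 5 × 406 = 2030
  Σ(formed) = 2707 kJ
ΔH = Σ(broken) − Σ(formed) = 2694 − 2707 = −13 kJ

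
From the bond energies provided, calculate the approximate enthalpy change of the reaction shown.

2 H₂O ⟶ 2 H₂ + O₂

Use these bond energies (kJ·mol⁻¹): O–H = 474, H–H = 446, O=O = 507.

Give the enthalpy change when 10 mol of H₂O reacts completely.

ΔH = +2485 kJ

Bonds broken (reactants):
  O–H: 4 × 474 = 1896
  Σ(broken) = 1896 kJ
Bonds formed (products):
  H–H: 2 × 446 = 892
  O=O: 1 × 507 = 507
  Σ(formed) = 1399 kJ
ΔH = Σ(broken) − Σ(formed) = 1896 − 1399 = +497 kJ
For 5× the reaction as written: 5 × (+497) = +2485 kJ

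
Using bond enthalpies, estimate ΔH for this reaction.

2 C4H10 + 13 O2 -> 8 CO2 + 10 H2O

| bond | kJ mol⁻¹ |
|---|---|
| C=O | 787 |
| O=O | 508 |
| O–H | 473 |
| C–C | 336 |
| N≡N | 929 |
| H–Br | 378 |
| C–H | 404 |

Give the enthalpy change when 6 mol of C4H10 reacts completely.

Bonds broken (reactants):
  C–C: 6 × 336 = 2016
  C–H: 20 × 404 = 8080
  O=O: 13 × 508 = 6604
  Σ(broken) = 16700 kJ
Bonds formed (products):
  C=O: 16 × 787 = 12592
  O–H: 20 × 473 = 9460
  Σ(formed) = 22052 kJ
ΔH = Σ(broken) − Σ(formed) = 16700 − 22052 = −5352 kJ
For 3× the reaction as written: 3 × (−5352) = −16056 kJ

ΔH = −16056 kJ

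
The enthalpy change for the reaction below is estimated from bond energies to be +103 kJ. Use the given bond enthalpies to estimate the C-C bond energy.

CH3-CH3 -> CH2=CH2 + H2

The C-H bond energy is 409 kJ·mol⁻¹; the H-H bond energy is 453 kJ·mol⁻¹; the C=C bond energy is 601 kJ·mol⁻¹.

D(C-C) ≈ 339 kJ/mol

Let D be the C-C bond energy.
Σ(broken) = 1×D + 6×409 = 2454 + D
Σ(formed) = 4×409 + 1×601 + 1×453 = 2690
ΔH = Σ(broken) − Σ(formed) = (2454 + D) − (2690) = −236 + D
Setting this equal to +103 kJ gives D = 339 kJ/mol.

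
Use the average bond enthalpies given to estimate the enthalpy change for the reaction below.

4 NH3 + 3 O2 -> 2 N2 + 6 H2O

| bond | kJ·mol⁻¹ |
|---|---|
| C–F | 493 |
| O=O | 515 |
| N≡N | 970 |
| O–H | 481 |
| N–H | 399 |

Bonds broken (reactants):
  N–H: 12 × 399 = 4788
  O=O: 3 × 515 = 1545
  Σ(broken) = 6333 kJ
Bonds formed (products):
  N≡N: 2 × 970 = 1940
  O–H: 12 × 481 = 5772
  Σ(formed) = 7712 kJ
ΔH = Σ(broken) − Σ(formed) = 6333 − 7712 = −1379 kJ

ΔH ≈ −1379 kJ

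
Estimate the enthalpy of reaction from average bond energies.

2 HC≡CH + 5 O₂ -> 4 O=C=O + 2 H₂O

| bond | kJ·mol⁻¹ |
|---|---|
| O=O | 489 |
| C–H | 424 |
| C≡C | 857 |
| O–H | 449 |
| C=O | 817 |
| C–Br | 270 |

ΔH ≈ −2477 kJ

Bonds broken (reactants):
  C≡C: 2 × 857 = 1714
  C–H: 4 × 424 = 1696
  O=O: 5 × 489 = 2445
  Σ(broken) = 5855 kJ
Bonds formed (products):
  C=O: 8 × 817 = 6536
  O–H: 4 × 449 = 1796
  Σ(formed) = 8332 kJ
ΔH = Σ(broken) − Σ(formed) = 5855 − 8332 = −2477 kJ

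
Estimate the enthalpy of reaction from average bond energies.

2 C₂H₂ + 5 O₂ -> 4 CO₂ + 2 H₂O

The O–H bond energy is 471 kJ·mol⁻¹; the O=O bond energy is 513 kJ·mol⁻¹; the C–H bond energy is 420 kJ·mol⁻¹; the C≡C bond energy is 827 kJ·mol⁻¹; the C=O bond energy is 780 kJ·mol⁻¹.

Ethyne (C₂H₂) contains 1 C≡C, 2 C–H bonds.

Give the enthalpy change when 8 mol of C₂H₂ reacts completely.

ΔH = −8900 kJ

Bonds broken (reactants):
  C≡C: 2 × 827 = 1654
  C–H: 4 × 420 = 1680
  O=O: 5 × 513 = 2565
  Σ(broken) = 5899 kJ
Bonds formed (products):
  C=O: 8 × 780 = 6240
  O–H: 4 × 471 = 1884
  Σ(formed) = 8124 kJ
ΔH = Σ(broken) − Σ(formed) = 5899 − 8124 = −2225 kJ
For 4× the reaction as written: 4 × (−2225) = −8900 kJ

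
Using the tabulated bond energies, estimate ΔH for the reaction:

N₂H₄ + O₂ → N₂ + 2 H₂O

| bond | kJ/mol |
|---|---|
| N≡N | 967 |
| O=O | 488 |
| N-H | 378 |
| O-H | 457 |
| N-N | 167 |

Bonds broken (reactants):
  N-H: 4 × 378 = 1512
  N-N: 1 × 167 = 167
  O=O: 1 × 488 = 488
  Σ(broken) = 2167 kJ
Bonds formed (products):
  N≡N: 1 × 967 = 967
  O-H: 4 × 457 = 1828
  Σ(formed) = 2795 kJ
ΔH = Σ(broken) − Σ(formed) = 2167 − 2795 = −628 kJ

ΔH ≈ −628 kJ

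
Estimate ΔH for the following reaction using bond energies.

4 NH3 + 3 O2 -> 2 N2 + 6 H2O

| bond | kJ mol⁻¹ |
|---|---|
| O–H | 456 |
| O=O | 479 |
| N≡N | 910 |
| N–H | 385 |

Bonds broken (reactants):
  N–H: 12 × 385 = 4620
  O=O: 3 × 479 = 1437
  Σ(broken) = 6057 kJ
Bonds formed (products):
  N≡N: 2 × 910 = 1820
  O–H: 12 × 456 = 5472
  Σ(formed) = 7292 kJ
ΔH = Σ(broken) − Σ(formed) = 6057 − 7292 = −1235 kJ

ΔH ≈ −1235 kJ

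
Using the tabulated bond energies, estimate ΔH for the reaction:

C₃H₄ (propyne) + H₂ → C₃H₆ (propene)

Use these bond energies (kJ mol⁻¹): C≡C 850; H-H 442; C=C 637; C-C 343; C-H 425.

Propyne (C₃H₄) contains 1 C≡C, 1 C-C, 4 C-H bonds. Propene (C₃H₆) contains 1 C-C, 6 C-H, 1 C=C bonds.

Bonds broken (reactants):
  C≡C: 1 × 850 = 850
  C-C: 1 × 343 = 343
  C-H: 4 × 425 = 1700
  H-H: 1 × 442 = 442
  Σ(broken) = 3335 kJ
Bonds formed (products):
  C-C: 1 × 343 = 343
  C-H: 6 × 425 = 2550
  C=C: 1 × 637 = 637
  Σ(formed) = 3530 kJ
ΔH = Σ(broken) − Σ(formed) = 3335 − 3530 = −195 kJ

ΔH ≈ −195 kJ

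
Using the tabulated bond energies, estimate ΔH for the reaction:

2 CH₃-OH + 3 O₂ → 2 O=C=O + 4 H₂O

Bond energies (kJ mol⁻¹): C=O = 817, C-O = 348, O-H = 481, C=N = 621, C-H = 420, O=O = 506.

ΔH ≈ −1420 kJ

Bonds broken (reactants):
  C-H: 6 × 420 = 2520
  C-O: 2 × 348 = 696
  O-H: 2 × 481 = 962
  O=O: 3 × 506 = 1518
  Σ(broken) = 5696 kJ
Bonds formed (products):
  C=O: 4 × 817 = 3268
  O-H: 8 × 481 = 3848
  Σ(formed) = 7116 kJ
ΔH = Σ(broken) − Σ(formed) = 5696 − 7116 = −1420 kJ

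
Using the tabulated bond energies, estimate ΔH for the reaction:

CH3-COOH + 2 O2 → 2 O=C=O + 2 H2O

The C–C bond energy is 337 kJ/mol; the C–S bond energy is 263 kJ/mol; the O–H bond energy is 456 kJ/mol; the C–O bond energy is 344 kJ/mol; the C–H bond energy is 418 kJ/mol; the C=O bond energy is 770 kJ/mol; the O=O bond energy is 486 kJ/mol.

Bonds broken (reactants):
  C–C: 1 × 337 = 337
  C–H: 3 × 418 = 1254
  C–O: 1 × 344 = 344
  C=O: 1 × 770 = 770
  O–H: 1 × 456 = 456
  O=O: 2 × 486 = 972
  Σ(broken) = 4133 kJ
Bonds formed (products):
  C=O: 4 × 770 = 3080
  O–H: 4 × 456 = 1824
  Σ(formed) = 4904 kJ
ΔH = Σ(broken) − Σ(formed) = 4133 − 4904 = −771 kJ

ΔH ≈ −771 kJ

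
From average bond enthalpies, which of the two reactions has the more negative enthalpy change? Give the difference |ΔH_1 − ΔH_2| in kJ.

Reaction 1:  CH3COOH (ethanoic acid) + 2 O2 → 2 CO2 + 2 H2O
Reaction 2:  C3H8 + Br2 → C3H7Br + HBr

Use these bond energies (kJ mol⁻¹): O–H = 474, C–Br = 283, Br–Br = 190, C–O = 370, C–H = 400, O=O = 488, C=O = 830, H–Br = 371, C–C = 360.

Reaction 1, by 942 kJ

Reaction 1:
  Bonds broken (reactants):
    C–C: 1 × 360 = 360
    C–H: 3 × 400 = 1200
    C–O: 1 × 370 = 370
    C=O: 1 × 830 = 830
    O–H: 1 × 474 = 474
    O=O: 2 × 488 = 976
    Σ(broken) = 4210 kJ
  Bonds formed (products):
    C=O: 4 × 830 = 3320
    O–H: 4 × 474 = 1896
    Σ(formed) = 5216 kJ
  ΔH_1 = 4210 − 5216 = −1006 kJ
Reaction 2:
  Bonds broken (reactants):
    Br–Br: 1 × 190 = 190
    C–C: 2 × 360 = 720
    C–H: 8 × 400 = 3200
    Σ(broken) = 4110 kJ
  Bonds formed (products):
    C–Br: 1 × 283 = 283
    C–C: 2 × 360 = 720
    C–H: 7 × 400 = 2800
    H–Br: 1 × 371 = 371
    Σ(formed) = 4174 kJ
  ΔH_2 = 4110 − 4174 = −64 kJ
ΔH_1 − ΔH_2 = −942 kJ, so reaction 1 has the more negative ΔH; |ΔH_1 − ΔH_2| = 942 kJ.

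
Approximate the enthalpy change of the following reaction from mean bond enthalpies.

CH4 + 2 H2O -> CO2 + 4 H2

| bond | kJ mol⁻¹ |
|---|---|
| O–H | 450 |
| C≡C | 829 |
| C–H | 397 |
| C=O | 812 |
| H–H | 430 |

Bonds broken (reactants):
  C–H: 4 × 397 = 1588
  O–H: 4 × 450 = 1800
  Σ(broken) = 3388 kJ
Bonds formed (products):
  C=O: 2 × 812 = 1624
  H–H: 4 × 430 = 1720
  Σ(formed) = 3344 kJ
ΔH = Σ(broken) − Σ(formed) = 3388 − 3344 = +44 kJ

ΔH ≈ +44 kJ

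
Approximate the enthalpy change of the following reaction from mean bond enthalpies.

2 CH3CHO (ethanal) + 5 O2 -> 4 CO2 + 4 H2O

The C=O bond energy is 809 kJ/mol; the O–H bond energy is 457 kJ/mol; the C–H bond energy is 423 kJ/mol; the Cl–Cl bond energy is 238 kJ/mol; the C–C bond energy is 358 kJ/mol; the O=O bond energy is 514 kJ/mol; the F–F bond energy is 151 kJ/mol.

ΔH ≈ −1840 kJ

Bonds broken (reactants):
  C–C: 2 × 358 = 716
  C–H: 8 × 423 = 3384
  C=O: 2 × 809 = 1618
  O=O: 5 × 514 = 2570
  Σ(broken) = 8288 kJ
Bonds formed (products):
  C=O: 8 × 809 = 6472
  O–H: 8 × 457 = 3656
  Σ(formed) = 10128 kJ
ΔH = Σ(broken) − Σ(formed) = 8288 − 10128 = −1840 kJ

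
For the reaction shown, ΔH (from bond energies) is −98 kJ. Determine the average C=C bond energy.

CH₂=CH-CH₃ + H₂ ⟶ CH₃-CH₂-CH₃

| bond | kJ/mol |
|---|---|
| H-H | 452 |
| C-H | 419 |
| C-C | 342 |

D(C=C) ≈ 630 kJ/mol

Let D be the C=C bond energy.
Σ(broken) = 1×342 + 6×419 + 1×D + 1×452 = 3308 + D
Σ(formed) = 2×342 + 8×419 = 4036
ΔH = Σ(broken) − Σ(formed) = (3308 + D) − (4036) = −728 + D
Setting this equal to −98 kJ gives D = 630 kJ/mol.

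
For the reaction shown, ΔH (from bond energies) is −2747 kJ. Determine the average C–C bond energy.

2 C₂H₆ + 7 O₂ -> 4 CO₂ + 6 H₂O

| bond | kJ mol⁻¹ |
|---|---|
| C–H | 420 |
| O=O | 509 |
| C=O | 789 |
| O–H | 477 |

Let D be the C–C bond energy.
Σ(broken) = 2×D + 12×420 + 7×509 = 8603 + 2D
Σ(formed) = 8×789 + 12×477 = 12036
ΔH = Σ(broken) − Σ(formed) = (8603 + 2D) − (12036) = −3433 + 2D
Setting this equal to −2747 kJ gives 2D = 686, so D = 343 kJ/mol.

D(C–C) ≈ 343 kJ/mol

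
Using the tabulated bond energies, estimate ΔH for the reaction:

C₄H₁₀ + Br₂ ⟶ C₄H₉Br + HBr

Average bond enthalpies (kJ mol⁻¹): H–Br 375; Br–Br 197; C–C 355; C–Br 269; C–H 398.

ΔH ≈ −49 kJ

Bonds broken (reactants):
  Br–Br: 1 × 197 = 197
  C–C: 3 × 355 = 1065
  C–H: 10 × 398 = 3980
  Σ(broken) = 5242 kJ
Bonds formed (products):
  C–Br: 1 × 269 = 269
  C–C: 3 × 355 = 1065
  C–H: 9 × 398 = 3582
  H–Br: 1 × 375 = 375
  Σ(formed) = 5291 kJ
ΔH = Σ(broken) − Σ(formed) = 5242 − 5291 = −49 kJ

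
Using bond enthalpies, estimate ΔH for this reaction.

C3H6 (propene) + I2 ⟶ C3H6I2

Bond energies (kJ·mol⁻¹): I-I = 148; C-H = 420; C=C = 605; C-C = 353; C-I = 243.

ΔH ≈ −86 kJ

Bonds broken (reactants):
  C-C: 1 × 353 = 353
  C-H: 6 × 420 = 2520
  C=C: 1 × 605 = 605
  I-I: 1 × 148 = 148
  Σ(broken) = 3626 kJ
Bonds formed (products):
  C-C: 2 × 353 = 706
  C-H: 6 × 420 = 2520
  C-I: 2 × 243 = 486
  Σ(formed) = 3712 kJ
ΔH = Σ(broken) − Σ(formed) = 3626 − 3712 = −86 kJ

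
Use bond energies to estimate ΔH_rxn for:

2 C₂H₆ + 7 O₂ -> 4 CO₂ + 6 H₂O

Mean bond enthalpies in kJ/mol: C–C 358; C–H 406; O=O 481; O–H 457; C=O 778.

ΔH ≈ −2753 kJ

Bonds broken (reactants):
  C–C: 2 × 358 = 716
  C–H: 12 × 406 = 4872
  O=O: 7 × 481 = 3367
  Σ(broken) = 8955 kJ
Bonds formed (products):
  C=O: 8 × 778 = 6224
  O–H: 12 × 457 = 5484
  Σ(formed) = 11708 kJ
ΔH = Σ(broken) − Σ(formed) = 8955 − 11708 = −2753 kJ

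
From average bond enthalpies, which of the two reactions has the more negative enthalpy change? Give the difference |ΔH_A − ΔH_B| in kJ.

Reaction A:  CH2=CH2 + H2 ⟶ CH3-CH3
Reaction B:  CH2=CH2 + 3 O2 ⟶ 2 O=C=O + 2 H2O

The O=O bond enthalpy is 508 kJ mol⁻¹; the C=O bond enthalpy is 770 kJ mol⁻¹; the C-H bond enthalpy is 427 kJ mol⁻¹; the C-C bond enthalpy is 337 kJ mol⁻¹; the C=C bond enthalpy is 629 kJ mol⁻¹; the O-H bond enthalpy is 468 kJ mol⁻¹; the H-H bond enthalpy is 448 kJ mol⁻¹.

Reaction B, by 977 kJ

Reaction A:
  Bonds broken (reactants):
    C-H: 4 × 427 = 1708
    C=C: 1 × 629 = 629
    H-H: 1 × 448 = 448
    Σ(broken) = 2785 kJ
  Bonds formed (products):
    C-C: 1 × 337 = 337
    C-H: 6 × 427 = 2562
    Σ(formed) = 2899 kJ
  ΔH_A = 2785 − 2899 = −114 kJ
Reaction B:
  Bonds broken (reactants):
    C-H: 4 × 427 = 1708
    C=C: 1 × 629 = 629
    O=O: 3 × 508 = 1524
    Σ(broken) = 3861 kJ
  Bonds formed (products):
    C=O: 4 × 770 = 3080
    O-H: 4 × 468 = 1872
    Σ(formed) = 4952 kJ
  ΔH_B = 3861 − 4952 = −1091 kJ
ΔH_A − ΔH_B = +977 kJ, so reaction B has the more negative ΔH; |ΔH_A − ΔH_B| = 977 kJ.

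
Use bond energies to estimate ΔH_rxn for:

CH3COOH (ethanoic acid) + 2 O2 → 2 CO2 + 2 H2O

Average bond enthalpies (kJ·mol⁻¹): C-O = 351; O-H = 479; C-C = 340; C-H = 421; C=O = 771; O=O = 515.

Bonds broken (reactants):
  C-C: 1 × 340 = 340
  C-H: 3 × 421 = 1263
  C-O: 1 × 351 = 351
  C=O: 1 × 771 = 771
  O-H: 1 × 479 = 479
  O=O: 2 × 515 = 1030
  Σ(broken) = 4234 kJ
Bonds formed (products):
  C=O: 4 × 771 = 3084
  O-H: 4 × 479 = 1916
  Σ(formed) = 5000 kJ
ΔH = Σ(broken) − Σ(formed) = 4234 − 5000 = −766 kJ

ΔH ≈ −766 kJ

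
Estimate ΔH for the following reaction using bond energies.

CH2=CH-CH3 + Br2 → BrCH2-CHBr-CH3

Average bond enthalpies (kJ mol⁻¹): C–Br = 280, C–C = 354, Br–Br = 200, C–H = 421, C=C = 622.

Bonds broken (reactants):
  Br–Br: 1 × 200 = 200
  C–C: 1 × 354 = 354
  C–H: 6 × 421 = 2526
  C=C: 1 × 622 = 622
  Σ(broken) = 3702 kJ
Bonds formed (products):
  C–Br: 2 × 280 = 560
  C–C: 2 × 354 = 708
  C–H: 6 × 421 = 2526
  Σ(formed) = 3794 kJ
ΔH = Σ(broken) − Σ(formed) = 3702 − 3794 = −92 kJ

ΔH ≈ −92 kJ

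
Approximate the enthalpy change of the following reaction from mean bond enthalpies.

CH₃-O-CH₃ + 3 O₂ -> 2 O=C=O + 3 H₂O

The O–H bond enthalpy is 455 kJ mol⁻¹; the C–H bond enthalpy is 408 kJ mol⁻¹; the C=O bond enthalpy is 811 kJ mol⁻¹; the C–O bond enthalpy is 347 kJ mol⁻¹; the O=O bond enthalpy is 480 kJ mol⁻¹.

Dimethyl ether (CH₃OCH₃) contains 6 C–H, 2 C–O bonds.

Bonds broken (reactants):
  C–H: 6 × 408 = 2448
  C–O: 2 × 347 = 694
  O=O: 3 × 480 = 1440
  Σ(broken) = 4582 kJ
Bonds formed (products):
  C=O: 4 × 811 = 3244
  O–H: 6 × 455 = 2730
  Σ(formed) = 5974 kJ
ΔH = Σ(broken) − Σ(formed) = 4582 − 5974 = −1392 kJ

ΔH ≈ −1392 kJ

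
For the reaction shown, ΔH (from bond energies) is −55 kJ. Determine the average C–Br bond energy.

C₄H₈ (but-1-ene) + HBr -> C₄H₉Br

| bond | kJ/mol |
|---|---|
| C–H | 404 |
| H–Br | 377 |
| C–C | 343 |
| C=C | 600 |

D(C–Br) ≈ 285 kJ/mol

Let D be the C–Br bond energy.
Σ(broken) = 2×343 + 8×404 + 1×600 + 1×377 = 4895
Σ(formed) = 1×D + 3×343 + 9×404 = 4665 + D
ΔH = Σ(broken) − Σ(formed) = (4895) − (4665 + D) = +230 − D
Setting this equal to −55 kJ gives D = 285 kJ/mol.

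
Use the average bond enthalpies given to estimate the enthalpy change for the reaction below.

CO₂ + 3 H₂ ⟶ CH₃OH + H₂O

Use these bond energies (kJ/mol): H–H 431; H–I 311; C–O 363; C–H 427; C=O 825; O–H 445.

Bonds broken (reactants):
  C=O: 2 × 825 = 1650
  H–H: 3 × 431 = 1293
  Σ(broken) = 2943 kJ
Bonds formed (products):
  C–H: 3 × 427 = 1281
  C–O: 1 × 363 = 363
  O–H: 3 × 445 = 1335
  Σ(formed) = 2979 kJ
ΔH = Σ(broken) − Σ(formed) = 2943 − 2979 = −36 kJ

ΔH ≈ −36 kJ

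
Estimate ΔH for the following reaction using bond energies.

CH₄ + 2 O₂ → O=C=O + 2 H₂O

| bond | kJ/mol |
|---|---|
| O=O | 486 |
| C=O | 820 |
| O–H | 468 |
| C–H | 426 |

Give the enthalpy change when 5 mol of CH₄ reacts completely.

ΔH = −4180 kJ

Bonds broken (reactants):
  C–H: 4 × 426 = 1704
  O=O: 2 × 486 = 972
  Σ(broken) = 2676 kJ
Bonds formed (products):
  C=O: 2 × 820 = 1640
  O–H: 4 × 468 = 1872
  Σ(formed) = 3512 kJ
ΔH = Σ(broken) − Σ(formed) = 2676 − 3512 = −836 kJ
For 5× the reaction as written: 5 × (−836) = −4180 kJ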